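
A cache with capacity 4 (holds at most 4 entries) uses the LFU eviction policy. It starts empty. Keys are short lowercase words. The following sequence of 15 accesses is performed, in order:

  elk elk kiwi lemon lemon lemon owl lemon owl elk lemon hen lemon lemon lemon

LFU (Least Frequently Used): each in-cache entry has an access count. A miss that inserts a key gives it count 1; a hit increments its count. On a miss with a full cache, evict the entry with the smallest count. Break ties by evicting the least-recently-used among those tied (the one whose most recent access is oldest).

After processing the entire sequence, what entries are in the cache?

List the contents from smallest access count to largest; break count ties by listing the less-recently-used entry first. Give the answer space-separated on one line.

Answer: hen owl elk lemon

Derivation:
LFU simulation (capacity=4):
  1. access elk: MISS. Cache: [elk(c=1)]
  2. access elk: HIT, count now 2. Cache: [elk(c=2)]
  3. access kiwi: MISS. Cache: [kiwi(c=1) elk(c=2)]
  4. access lemon: MISS. Cache: [kiwi(c=1) lemon(c=1) elk(c=2)]
  5. access lemon: HIT, count now 2. Cache: [kiwi(c=1) elk(c=2) lemon(c=2)]
  6. access lemon: HIT, count now 3. Cache: [kiwi(c=1) elk(c=2) lemon(c=3)]
  7. access owl: MISS. Cache: [kiwi(c=1) owl(c=1) elk(c=2) lemon(c=3)]
  8. access lemon: HIT, count now 4. Cache: [kiwi(c=1) owl(c=1) elk(c=2) lemon(c=4)]
  9. access owl: HIT, count now 2. Cache: [kiwi(c=1) elk(c=2) owl(c=2) lemon(c=4)]
  10. access elk: HIT, count now 3. Cache: [kiwi(c=1) owl(c=2) elk(c=3) lemon(c=4)]
  11. access lemon: HIT, count now 5. Cache: [kiwi(c=1) owl(c=2) elk(c=3) lemon(c=5)]
  12. access hen: MISS, evict kiwi(c=1). Cache: [hen(c=1) owl(c=2) elk(c=3) lemon(c=5)]
  13. access lemon: HIT, count now 6. Cache: [hen(c=1) owl(c=2) elk(c=3) lemon(c=6)]
  14. access lemon: HIT, count now 7. Cache: [hen(c=1) owl(c=2) elk(c=3) lemon(c=7)]
  15. access lemon: HIT, count now 8. Cache: [hen(c=1) owl(c=2) elk(c=3) lemon(c=8)]
Total: 10 hits, 5 misses, 1 evictions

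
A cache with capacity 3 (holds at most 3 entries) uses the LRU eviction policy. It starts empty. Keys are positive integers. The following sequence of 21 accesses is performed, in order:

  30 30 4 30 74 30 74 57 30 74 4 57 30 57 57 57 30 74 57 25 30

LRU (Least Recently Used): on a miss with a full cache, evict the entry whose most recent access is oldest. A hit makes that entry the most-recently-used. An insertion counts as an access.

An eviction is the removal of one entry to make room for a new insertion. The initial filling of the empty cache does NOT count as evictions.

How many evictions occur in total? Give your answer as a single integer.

Answer: 7

Derivation:
LRU simulation (capacity=3):
  1. access 30: MISS. Cache (LRU->MRU): [30]
  2. access 30: HIT. Cache (LRU->MRU): [30]
  3. access 4: MISS. Cache (LRU->MRU): [30 4]
  4. access 30: HIT. Cache (LRU->MRU): [4 30]
  5. access 74: MISS. Cache (LRU->MRU): [4 30 74]
  6. access 30: HIT. Cache (LRU->MRU): [4 74 30]
  7. access 74: HIT. Cache (LRU->MRU): [4 30 74]
  8. access 57: MISS, evict 4. Cache (LRU->MRU): [30 74 57]
  9. access 30: HIT. Cache (LRU->MRU): [74 57 30]
  10. access 74: HIT. Cache (LRU->MRU): [57 30 74]
  11. access 4: MISS, evict 57. Cache (LRU->MRU): [30 74 4]
  12. access 57: MISS, evict 30. Cache (LRU->MRU): [74 4 57]
  13. access 30: MISS, evict 74. Cache (LRU->MRU): [4 57 30]
  14. access 57: HIT. Cache (LRU->MRU): [4 30 57]
  15. access 57: HIT. Cache (LRU->MRU): [4 30 57]
  16. access 57: HIT. Cache (LRU->MRU): [4 30 57]
  17. access 30: HIT. Cache (LRU->MRU): [4 57 30]
  18. access 74: MISS, evict 4. Cache (LRU->MRU): [57 30 74]
  19. access 57: HIT. Cache (LRU->MRU): [30 74 57]
  20. access 25: MISS, evict 30. Cache (LRU->MRU): [74 57 25]
  21. access 30: MISS, evict 74. Cache (LRU->MRU): [57 25 30]
Total: 11 hits, 10 misses, 7 evictions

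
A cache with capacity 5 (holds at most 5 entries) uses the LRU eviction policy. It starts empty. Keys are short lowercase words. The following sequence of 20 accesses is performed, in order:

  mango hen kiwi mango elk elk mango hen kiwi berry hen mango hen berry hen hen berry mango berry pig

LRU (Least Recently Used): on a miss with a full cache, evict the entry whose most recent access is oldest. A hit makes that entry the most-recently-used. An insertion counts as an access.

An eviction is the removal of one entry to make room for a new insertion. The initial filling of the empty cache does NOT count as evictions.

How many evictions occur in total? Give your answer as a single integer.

Answer: 1

Derivation:
LRU simulation (capacity=5):
  1. access mango: MISS. Cache (LRU->MRU): [mango]
  2. access hen: MISS. Cache (LRU->MRU): [mango hen]
  3. access kiwi: MISS. Cache (LRU->MRU): [mango hen kiwi]
  4. access mango: HIT. Cache (LRU->MRU): [hen kiwi mango]
  5. access elk: MISS. Cache (LRU->MRU): [hen kiwi mango elk]
  6. access elk: HIT. Cache (LRU->MRU): [hen kiwi mango elk]
  7. access mango: HIT. Cache (LRU->MRU): [hen kiwi elk mango]
  8. access hen: HIT. Cache (LRU->MRU): [kiwi elk mango hen]
  9. access kiwi: HIT. Cache (LRU->MRU): [elk mango hen kiwi]
  10. access berry: MISS. Cache (LRU->MRU): [elk mango hen kiwi berry]
  11. access hen: HIT. Cache (LRU->MRU): [elk mango kiwi berry hen]
  12. access mango: HIT. Cache (LRU->MRU): [elk kiwi berry hen mango]
  13. access hen: HIT. Cache (LRU->MRU): [elk kiwi berry mango hen]
  14. access berry: HIT. Cache (LRU->MRU): [elk kiwi mango hen berry]
  15. access hen: HIT. Cache (LRU->MRU): [elk kiwi mango berry hen]
  16. access hen: HIT. Cache (LRU->MRU): [elk kiwi mango berry hen]
  17. access berry: HIT. Cache (LRU->MRU): [elk kiwi mango hen berry]
  18. access mango: HIT. Cache (LRU->MRU): [elk kiwi hen berry mango]
  19. access berry: HIT. Cache (LRU->MRU): [elk kiwi hen mango berry]
  20. access pig: MISS, evict elk. Cache (LRU->MRU): [kiwi hen mango berry pig]
Total: 14 hits, 6 misses, 1 evictions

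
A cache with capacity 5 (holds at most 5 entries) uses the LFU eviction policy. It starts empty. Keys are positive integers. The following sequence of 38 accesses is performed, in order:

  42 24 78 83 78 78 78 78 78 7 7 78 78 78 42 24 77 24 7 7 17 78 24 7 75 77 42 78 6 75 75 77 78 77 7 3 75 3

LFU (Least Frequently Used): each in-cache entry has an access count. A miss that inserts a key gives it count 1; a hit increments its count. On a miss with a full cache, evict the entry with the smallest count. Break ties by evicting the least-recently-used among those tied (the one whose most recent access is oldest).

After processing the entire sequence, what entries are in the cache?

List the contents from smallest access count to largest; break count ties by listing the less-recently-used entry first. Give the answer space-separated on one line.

LFU simulation (capacity=5):
  1. access 42: MISS. Cache: [42(c=1)]
  2. access 24: MISS. Cache: [42(c=1) 24(c=1)]
  3. access 78: MISS. Cache: [42(c=1) 24(c=1) 78(c=1)]
  4. access 83: MISS. Cache: [42(c=1) 24(c=1) 78(c=1) 83(c=1)]
  5. access 78: HIT, count now 2. Cache: [42(c=1) 24(c=1) 83(c=1) 78(c=2)]
  6. access 78: HIT, count now 3. Cache: [42(c=1) 24(c=1) 83(c=1) 78(c=3)]
  7. access 78: HIT, count now 4. Cache: [42(c=1) 24(c=1) 83(c=1) 78(c=4)]
  8. access 78: HIT, count now 5. Cache: [42(c=1) 24(c=1) 83(c=1) 78(c=5)]
  9. access 78: HIT, count now 6. Cache: [42(c=1) 24(c=1) 83(c=1) 78(c=6)]
  10. access 7: MISS. Cache: [42(c=1) 24(c=1) 83(c=1) 7(c=1) 78(c=6)]
  11. access 7: HIT, count now 2. Cache: [42(c=1) 24(c=1) 83(c=1) 7(c=2) 78(c=6)]
  12. access 78: HIT, count now 7. Cache: [42(c=1) 24(c=1) 83(c=1) 7(c=2) 78(c=7)]
  13. access 78: HIT, count now 8. Cache: [42(c=1) 24(c=1) 83(c=1) 7(c=2) 78(c=8)]
  14. access 78: HIT, count now 9. Cache: [42(c=1) 24(c=1) 83(c=1) 7(c=2) 78(c=9)]
  15. access 42: HIT, count now 2. Cache: [24(c=1) 83(c=1) 7(c=2) 42(c=2) 78(c=9)]
  16. access 24: HIT, count now 2. Cache: [83(c=1) 7(c=2) 42(c=2) 24(c=2) 78(c=9)]
  17. access 77: MISS, evict 83(c=1). Cache: [77(c=1) 7(c=2) 42(c=2) 24(c=2) 78(c=9)]
  18. access 24: HIT, count now 3. Cache: [77(c=1) 7(c=2) 42(c=2) 24(c=3) 78(c=9)]
  19. access 7: HIT, count now 3. Cache: [77(c=1) 42(c=2) 24(c=3) 7(c=3) 78(c=9)]
  20. access 7: HIT, count now 4. Cache: [77(c=1) 42(c=2) 24(c=3) 7(c=4) 78(c=9)]
  21. access 17: MISS, evict 77(c=1). Cache: [17(c=1) 42(c=2) 24(c=3) 7(c=4) 78(c=9)]
  22. access 78: HIT, count now 10. Cache: [17(c=1) 42(c=2) 24(c=3) 7(c=4) 78(c=10)]
  23. access 24: HIT, count now 4. Cache: [17(c=1) 42(c=2) 7(c=4) 24(c=4) 78(c=10)]
  24. access 7: HIT, count now 5. Cache: [17(c=1) 42(c=2) 24(c=4) 7(c=5) 78(c=10)]
  25. access 75: MISS, evict 17(c=1). Cache: [75(c=1) 42(c=2) 24(c=4) 7(c=5) 78(c=10)]
  26. access 77: MISS, evict 75(c=1). Cache: [77(c=1) 42(c=2) 24(c=4) 7(c=5) 78(c=10)]
  27. access 42: HIT, count now 3. Cache: [77(c=1) 42(c=3) 24(c=4) 7(c=5) 78(c=10)]
  28. access 78: HIT, count now 11. Cache: [77(c=1) 42(c=3) 24(c=4) 7(c=5) 78(c=11)]
  29. access 6: MISS, evict 77(c=1). Cache: [6(c=1) 42(c=3) 24(c=4) 7(c=5) 78(c=11)]
  30. access 75: MISS, evict 6(c=1). Cache: [75(c=1) 42(c=3) 24(c=4) 7(c=5) 78(c=11)]
  31. access 75: HIT, count now 2. Cache: [75(c=2) 42(c=3) 24(c=4) 7(c=5) 78(c=11)]
  32. access 77: MISS, evict 75(c=2). Cache: [77(c=1) 42(c=3) 24(c=4) 7(c=5) 78(c=11)]
  33. access 78: HIT, count now 12. Cache: [77(c=1) 42(c=3) 24(c=4) 7(c=5) 78(c=12)]
  34. access 77: HIT, count now 2. Cache: [77(c=2) 42(c=3) 24(c=4) 7(c=5) 78(c=12)]
  35. access 7: HIT, count now 6. Cache: [77(c=2) 42(c=3) 24(c=4) 7(c=6) 78(c=12)]
  36. access 3: MISS, evict 77(c=2). Cache: [3(c=1) 42(c=3) 24(c=4) 7(c=6) 78(c=12)]
  37. access 75: MISS, evict 3(c=1). Cache: [75(c=1) 42(c=3) 24(c=4) 7(c=6) 78(c=12)]
  38. access 3: MISS, evict 75(c=1). Cache: [3(c=1) 42(c=3) 24(c=4) 7(c=6) 78(c=12)]
Total: 23 hits, 15 misses, 10 evictions

Answer: 3 42 24 7 78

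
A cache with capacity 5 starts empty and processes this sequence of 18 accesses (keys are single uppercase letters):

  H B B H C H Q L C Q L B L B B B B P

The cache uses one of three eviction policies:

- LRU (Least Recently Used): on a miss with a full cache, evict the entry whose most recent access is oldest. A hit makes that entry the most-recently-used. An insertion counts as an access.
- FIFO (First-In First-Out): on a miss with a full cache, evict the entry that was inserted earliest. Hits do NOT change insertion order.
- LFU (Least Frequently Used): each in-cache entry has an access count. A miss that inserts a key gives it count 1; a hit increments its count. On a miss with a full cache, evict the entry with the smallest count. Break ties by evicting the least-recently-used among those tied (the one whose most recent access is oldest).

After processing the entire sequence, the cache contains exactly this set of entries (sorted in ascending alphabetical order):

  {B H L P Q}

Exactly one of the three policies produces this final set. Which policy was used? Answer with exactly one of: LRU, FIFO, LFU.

Answer: LFU

Derivation:
Simulating under each policy and comparing final sets:
  LRU: final set = {B C L P Q} -> differs
  FIFO: final set = {B C L P Q} -> differs
  LFU: final set = {B H L P Q} -> MATCHES target
Only LFU produces the target set.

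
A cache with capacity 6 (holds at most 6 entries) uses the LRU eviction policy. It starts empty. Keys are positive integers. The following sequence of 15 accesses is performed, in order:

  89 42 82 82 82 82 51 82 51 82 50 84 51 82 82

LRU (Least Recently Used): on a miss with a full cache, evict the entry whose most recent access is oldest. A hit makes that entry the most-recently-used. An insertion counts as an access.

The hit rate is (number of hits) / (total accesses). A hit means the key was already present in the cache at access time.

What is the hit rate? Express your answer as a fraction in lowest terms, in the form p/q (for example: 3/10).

LRU simulation (capacity=6):
  1. access 89: MISS. Cache (LRU->MRU): [89]
  2. access 42: MISS. Cache (LRU->MRU): [89 42]
  3. access 82: MISS. Cache (LRU->MRU): [89 42 82]
  4. access 82: HIT. Cache (LRU->MRU): [89 42 82]
  5. access 82: HIT. Cache (LRU->MRU): [89 42 82]
  6. access 82: HIT. Cache (LRU->MRU): [89 42 82]
  7. access 51: MISS. Cache (LRU->MRU): [89 42 82 51]
  8. access 82: HIT. Cache (LRU->MRU): [89 42 51 82]
  9. access 51: HIT. Cache (LRU->MRU): [89 42 82 51]
  10. access 82: HIT. Cache (LRU->MRU): [89 42 51 82]
  11. access 50: MISS. Cache (LRU->MRU): [89 42 51 82 50]
  12. access 84: MISS. Cache (LRU->MRU): [89 42 51 82 50 84]
  13. access 51: HIT. Cache (LRU->MRU): [89 42 82 50 84 51]
  14. access 82: HIT. Cache (LRU->MRU): [89 42 50 84 51 82]
  15. access 82: HIT. Cache (LRU->MRU): [89 42 50 84 51 82]
Total: 9 hits, 6 misses, 0 evictions

Hit rate = 9/15 = 3/5

Answer: 3/5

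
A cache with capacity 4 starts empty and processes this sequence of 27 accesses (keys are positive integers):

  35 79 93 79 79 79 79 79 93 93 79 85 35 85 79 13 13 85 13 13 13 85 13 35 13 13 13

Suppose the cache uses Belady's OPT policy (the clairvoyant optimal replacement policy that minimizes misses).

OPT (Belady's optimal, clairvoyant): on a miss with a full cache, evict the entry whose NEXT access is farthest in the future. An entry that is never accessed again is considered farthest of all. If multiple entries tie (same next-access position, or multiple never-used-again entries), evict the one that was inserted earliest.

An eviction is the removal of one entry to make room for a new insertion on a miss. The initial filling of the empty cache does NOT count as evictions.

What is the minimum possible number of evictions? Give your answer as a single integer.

OPT (Belady) simulation (capacity=4):
  1. access 35: MISS. Cache: [35]
  2. access 79: MISS. Cache: [35 79]
  3. access 93: MISS. Cache: [35 79 93]
  4. access 79: HIT. Next use of 79: step 5. Cache: [35 79 93]
  5. access 79: HIT. Next use of 79: step 6. Cache: [35 79 93]
  6. access 79: HIT. Next use of 79: step 7. Cache: [35 79 93]
  7. access 79: HIT. Next use of 79: step 8. Cache: [35 79 93]
  8. access 79: HIT. Next use of 79: step 11. Cache: [35 79 93]
  9. access 93: HIT. Next use of 93: step 10. Cache: [35 79 93]
  10. access 93: HIT. Next use of 93: never. Cache: [35 79 93]
  11. access 79: HIT. Next use of 79: step 15. Cache: [35 79 93]
  12. access 85: MISS. Cache: [35 79 93 85]
  13. access 35: HIT. Next use of 35: step 24. Cache: [35 79 93 85]
  14. access 85: HIT. Next use of 85: step 18. Cache: [35 79 93 85]
  15. access 79: HIT. Next use of 79: never. Cache: [35 79 93 85]
  16. access 13: MISS, evict 79 (next use: never). Cache: [35 93 85 13]
  17. access 13: HIT. Next use of 13: step 19. Cache: [35 93 85 13]
  18. access 85: HIT. Next use of 85: step 22. Cache: [35 93 85 13]
  19. access 13: HIT. Next use of 13: step 20. Cache: [35 93 85 13]
  20. access 13: HIT. Next use of 13: step 21. Cache: [35 93 85 13]
  21. access 13: HIT. Next use of 13: step 23. Cache: [35 93 85 13]
  22. access 85: HIT. Next use of 85: never. Cache: [35 93 85 13]
  23. access 13: HIT. Next use of 13: step 25. Cache: [35 93 85 13]
  24. access 35: HIT. Next use of 35: never. Cache: [35 93 85 13]
  25. access 13: HIT. Next use of 13: step 26. Cache: [35 93 85 13]
  26. access 13: HIT. Next use of 13: step 27. Cache: [35 93 85 13]
  27. access 13: HIT. Next use of 13: never. Cache: [35 93 85 13]
Total: 22 hits, 5 misses, 1 evictions

Answer: 1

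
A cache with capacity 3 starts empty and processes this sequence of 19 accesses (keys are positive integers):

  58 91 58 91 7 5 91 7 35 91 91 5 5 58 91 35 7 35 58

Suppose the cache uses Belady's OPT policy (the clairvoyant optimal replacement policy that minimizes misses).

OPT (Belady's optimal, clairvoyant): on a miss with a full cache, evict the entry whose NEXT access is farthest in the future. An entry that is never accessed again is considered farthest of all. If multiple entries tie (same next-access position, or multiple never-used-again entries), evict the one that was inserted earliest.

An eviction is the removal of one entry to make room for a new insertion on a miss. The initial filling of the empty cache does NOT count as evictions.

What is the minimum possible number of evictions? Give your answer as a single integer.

Answer: 4

Derivation:
OPT (Belady) simulation (capacity=3):
  1. access 58: MISS. Cache: [58]
  2. access 91: MISS. Cache: [58 91]
  3. access 58: HIT. Next use of 58: step 14. Cache: [58 91]
  4. access 91: HIT. Next use of 91: step 7. Cache: [58 91]
  5. access 7: MISS. Cache: [58 91 7]
  6. access 5: MISS, evict 58 (next use: step 14). Cache: [91 7 5]
  7. access 91: HIT. Next use of 91: step 10. Cache: [91 7 5]
  8. access 7: HIT. Next use of 7: step 17. Cache: [91 7 5]
  9. access 35: MISS, evict 7 (next use: step 17). Cache: [91 5 35]
  10. access 91: HIT. Next use of 91: step 11. Cache: [91 5 35]
  11. access 91: HIT. Next use of 91: step 15. Cache: [91 5 35]
  12. access 5: HIT. Next use of 5: step 13. Cache: [91 5 35]
  13. access 5: HIT. Next use of 5: never. Cache: [91 5 35]
  14. access 58: MISS, evict 5 (next use: never). Cache: [91 35 58]
  15. access 91: HIT. Next use of 91: never. Cache: [91 35 58]
  16. access 35: HIT. Next use of 35: step 18. Cache: [91 35 58]
  17. access 7: MISS, evict 91 (next use: never). Cache: [35 58 7]
  18. access 35: HIT. Next use of 35: never. Cache: [35 58 7]
  19. access 58: HIT. Next use of 58: never. Cache: [35 58 7]
Total: 12 hits, 7 misses, 4 evictions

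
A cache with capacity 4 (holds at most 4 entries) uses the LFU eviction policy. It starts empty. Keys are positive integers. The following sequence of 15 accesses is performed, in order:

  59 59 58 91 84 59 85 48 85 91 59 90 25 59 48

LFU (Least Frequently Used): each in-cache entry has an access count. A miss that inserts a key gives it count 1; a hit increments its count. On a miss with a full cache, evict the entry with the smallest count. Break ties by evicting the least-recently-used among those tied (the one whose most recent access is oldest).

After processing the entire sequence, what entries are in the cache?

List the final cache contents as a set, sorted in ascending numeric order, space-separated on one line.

Answer: 25 48 59 85

Derivation:
LFU simulation (capacity=4):
  1. access 59: MISS. Cache: [59(c=1)]
  2. access 59: HIT, count now 2. Cache: [59(c=2)]
  3. access 58: MISS. Cache: [58(c=1) 59(c=2)]
  4. access 91: MISS. Cache: [58(c=1) 91(c=1) 59(c=2)]
  5. access 84: MISS. Cache: [58(c=1) 91(c=1) 84(c=1) 59(c=2)]
  6. access 59: HIT, count now 3. Cache: [58(c=1) 91(c=1) 84(c=1) 59(c=3)]
  7. access 85: MISS, evict 58(c=1). Cache: [91(c=1) 84(c=1) 85(c=1) 59(c=3)]
  8. access 48: MISS, evict 91(c=1). Cache: [84(c=1) 85(c=1) 48(c=1) 59(c=3)]
  9. access 85: HIT, count now 2. Cache: [84(c=1) 48(c=1) 85(c=2) 59(c=3)]
  10. access 91: MISS, evict 84(c=1). Cache: [48(c=1) 91(c=1) 85(c=2) 59(c=3)]
  11. access 59: HIT, count now 4. Cache: [48(c=1) 91(c=1) 85(c=2) 59(c=4)]
  12. access 90: MISS, evict 48(c=1). Cache: [91(c=1) 90(c=1) 85(c=2) 59(c=4)]
  13. access 25: MISS, evict 91(c=1). Cache: [90(c=1) 25(c=1) 85(c=2) 59(c=4)]
  14. access 59: HIT, count now 5. Cache: [90(c=1) 25(c=1) 85(c=2) 59(c=5)]
  15. access 48: MISS, evict 90(c=1). Cache: [25(c=1) 48(c=1) 85(c=2) 59(c=5)]
Total: 5 hits, 10 misses, 6 evictions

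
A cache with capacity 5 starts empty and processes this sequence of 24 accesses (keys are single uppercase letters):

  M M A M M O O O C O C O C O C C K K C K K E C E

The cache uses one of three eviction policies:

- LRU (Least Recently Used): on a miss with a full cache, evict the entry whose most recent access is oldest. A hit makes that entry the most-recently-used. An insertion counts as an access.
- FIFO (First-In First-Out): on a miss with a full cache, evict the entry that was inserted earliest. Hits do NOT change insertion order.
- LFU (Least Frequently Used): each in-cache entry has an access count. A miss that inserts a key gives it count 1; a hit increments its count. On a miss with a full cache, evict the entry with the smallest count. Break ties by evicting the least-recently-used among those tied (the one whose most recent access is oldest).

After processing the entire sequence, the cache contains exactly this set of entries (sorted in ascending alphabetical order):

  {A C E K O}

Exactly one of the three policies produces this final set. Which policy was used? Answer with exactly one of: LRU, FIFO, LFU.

Simulating under each policy and comparing final sets:
  LRU: final set = {C E K M O} -> differs
  FIFO: final set = {A C E K O} -> MATCHES target
  LFU: final set = {C E K M O} -> differs
Only FIFO produces the target set.

Answer: FIFO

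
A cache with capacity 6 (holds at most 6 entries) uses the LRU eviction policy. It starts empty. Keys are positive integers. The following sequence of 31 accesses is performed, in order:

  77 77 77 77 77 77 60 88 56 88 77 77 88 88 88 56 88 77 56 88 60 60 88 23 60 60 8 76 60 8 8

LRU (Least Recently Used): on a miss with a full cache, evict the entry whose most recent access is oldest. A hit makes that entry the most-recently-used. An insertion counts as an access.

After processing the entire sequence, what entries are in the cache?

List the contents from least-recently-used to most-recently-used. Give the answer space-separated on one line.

LRU simulation (capacity=6):
  1. access 77: MISS. Cache (LRU->MRU): [77]
  2. access 77: HIT. Cache (LRU->MRU): [77]
  3. access 77: HIT. Cache (LRU->MRU): [77]
  4. access 77: HIT. Cache (LRU->MRU): [77]
  5. access 77: HIT. Cache (LRU->MRU): [77]
  6. access 77: HIT. Cache (LRU->MRU): [77]
  7. access 60: MISS. Cache (LRU->MRU): [77 60]
  8. access 88: MISS. Cache (LRU->MRU): [77 60 88]
  9. access 56: MISS. Cache (LRU->MRU): [77 60 88 56]
  10. access 88: HIT. Cache (LRU->MRU): [77 60 56 88]
  11. access 77: HIT. Cache (LRU->MRU): [60 56 88 77]
  12. access 77: HIT. Cache (LRU->MRU): [60 56 88 77]
  13. access 88: HIT. Cache (LRU->MRU): [60 56 77 88]
  14. access 88: HIT. Cache (LRU->MRU): [60 56 77 88]
  15. access 88: HIT. Cache (LRU->MRU): [60 56 77 88]
  16. access 56: HIT. Cache (LRU->MRU): [60 77 88 56]
  17. access 88: HIT. Cache (LRU->MRU): [60 77 56 88]
  18. access 77: HIT. Cache (LRU->MRU): [60 56 88 77]
  19. access 56: HIT. Cache (LRU->MRU): [60 88 77 56]
  20. access 88: HIT. Cache (LRU->MRU): [60 77 56 88]
  21. access 60: HIT. Cache (LRU->MRU): [77 56 88 60]
  22. access 60: HIT. Cache (LRU->MRU): [77 56 88 60]
  23. access 88: HIT. Cache (LRU->MRU): [77 56 60 88]
  24. access 23: MISS. Cache (LRU->MRU): [77 56 60 88 23]
  25. access 60: HIT. Cache (LRU->MRU): [77 56 88 23 60]
  26. access 60: HIT. Cache (LRU->MRU): [77 56 88 23 60]
  27. access 8: MISS. Cache (LRU->MRU): [77 56 88 23 60 8]
  28. access 76: MISS, evict 77. Cache (LRU->MRU): [56 88 23 60 8 76]
  29. access 60: HIT. Cache (LRU->MRU): [56 88 23 8 76 60]
  30. access 8: HIT. Cache (LRU->MRU): [56 88 23 76 60 8]
  31. access 8: HIT. Cache (LRU->MRU): [56 88 23 76 60 8]
Total: 24 hits, 7 misses, 1 evictions

Answer: 56 88 23 76 60 8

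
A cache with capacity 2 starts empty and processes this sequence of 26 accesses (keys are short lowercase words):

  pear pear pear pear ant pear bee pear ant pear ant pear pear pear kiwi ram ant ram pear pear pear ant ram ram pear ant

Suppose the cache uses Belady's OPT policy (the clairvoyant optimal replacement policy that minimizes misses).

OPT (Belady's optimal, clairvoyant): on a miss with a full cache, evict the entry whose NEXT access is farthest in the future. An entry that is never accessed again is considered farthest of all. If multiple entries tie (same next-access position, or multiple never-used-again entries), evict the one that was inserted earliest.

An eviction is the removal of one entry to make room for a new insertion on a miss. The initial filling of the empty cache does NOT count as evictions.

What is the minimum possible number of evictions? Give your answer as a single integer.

OPT (Belady) simulation (capacity=2):
  1. access pear: MISS. Cache: [pear]
  2. access pear: HIT. Next use of pear: step 3. Cache: [pear]
  3. access pear: HIT. Next use of pear: step 4. Cache: [pear]
  4. access pear: HIT. Next use of pear: step 6. Cache: [pear]
  5. access ant: MISS. Cache: [pear ant]
  6. access pear: HIT. Next use of pear: step 8. Cache: [pear ant]
  7. access bee: MISS, evict ant (next use: step 9). Cache: [pear bee]
  8. access pear: HIT. Next use of pear: step 10. Cache: [pear bee]
  9. access ant: MISS, evict bee (next use: never). Cache: [pear ant]
  10. access pear: HIT. Next use of pear: step 12. Cache: [pear ant]
  11. access ant: HIT. Next use of ant: step 17. Cache: [pear ant]
  12. access pear: HIT. Next use of pear: step 13. Cache: [pear ant]
  13. access pear: HIT. Next use of pear: step 14. Cache: [pear ant]
  14. access pear: HIT. Next use of pear: step 19. Cache: [pear ant]
  15. access kiwi: MISS, evict pear (next use: step 19). Cache: [ant kiwi]
  16. access ram: MISS, evict kiwi (next use: never). Cache: [ant ram]
  17. access ant: HIT. Next use of ant: step 22. Cache: [ant ram]
  18. access ram: HIT. Next use of ram: step 23. Cache: [ant ram]
  19. access pear: MISS, evict ram (next use: step 23). Cache: [ant pear]
  20. access pear: HIT. Next use of pear: step 21. Cache: [ant pear]
  21. access pear: HIT. Next use of pear: step 25. Cache: [ant pear]
  22. access ant: HIT. Next use of ant: step 26. Cache: [ant pear]
  23. access ram: MISS, evict ant (next use: step 26). Cache: [pear ram]
  24. access ram: HIT. Next use of ram: never. Cache: [pear ram]
  25. access pear: HIT. Next use of pear: never. Cache: [pear ram]
  26. access ant: MISS, evict pear (next use: never). Cache: [ram ant]
Total: 17 hits, 9 misses, 7 evictions

Answer: 7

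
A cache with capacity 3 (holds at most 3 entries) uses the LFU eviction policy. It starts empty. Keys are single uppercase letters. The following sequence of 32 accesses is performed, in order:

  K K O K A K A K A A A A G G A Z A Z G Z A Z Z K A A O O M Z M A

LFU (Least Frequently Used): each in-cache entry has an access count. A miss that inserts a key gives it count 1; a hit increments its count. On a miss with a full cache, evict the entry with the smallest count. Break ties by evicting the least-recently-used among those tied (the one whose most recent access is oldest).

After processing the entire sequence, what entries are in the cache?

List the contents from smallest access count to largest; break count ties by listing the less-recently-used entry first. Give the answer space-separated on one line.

LFU simulation (capacity=3):
  1. access K: MISS. Cache: [K(c=1)]
  2. access K: HIT, count now 2. Cache: [K(c=2)]
  3. access O: MISS. Cache: [O(c=1) K(c=2)]
  4. access K: HIT, count now 3. Cache: [O(c=1) K(c=3)]
  5. access A: MISS. Cache: [O(c=1) A(c=1) K(c=3)]
  6. access K: HIT, count now 4. Cache: [O(c=1) A(c=1) K(c=4)]
  7. access A: HIT, count now 2. Cache: [O(c=1) A(c=2) K(c=4)]
  8. access K: HIT, count now 5. Cache: [O(c=1) A(c=2) K(c=5)]
  9. access A: HIT, count now 3. Cache: [O(c=1) A(c=3) K(c=5)]
  10. access A: HIT, count now 4. Cache: [O(c=1) A(c=4) K(c=5)]
  11. access A: HIT, count now 5. Cache: [O(c=1) K(c=5) A(c=5)]
  12. access A: HIT, count now 6. Cache: [O(c=1) K(c=5) A(c=6)]
  13. access G: MISS, evict O(c=1). Cache: [G(c=1) K(c=5) A(c=6)]
  14. access G: HIT, count now 2. Cache: [G(c=2) K(c=5) A(c=6)]
  15. access A: HIT, count now 7. Cache: [G(c=2) K(c=5) A(c=7)]
  16. access Z: MISS, evict G(c=2). Cache: [Z(c=1) K(c=5) A(c=7)]
  17. access A: HIT, count now 8. Cache: [Z(c=1) K(c=5) A(c=8)]
  18. access Z: HIT, count now 2. Cache: [Z(c=2) K(c=5) A(c=8)]
  19. access G: MISS, evict Z(c=2). Cache: [G(c=1) K(c=5) A(c=8)]
  20. access Z: MISS, evict G(c=1). Cache: [Z(c=1) K(c=5) A(c=8)]
  21. access A: HIT, count now 9. Cache: [Z(c=1) K(c=5) A(c=9)]
  22. access Z: HIT, count now 2. Cache: [Z(c=2) K(c=5) A(c=9)]
  23. access Z: HIT, count now 3. Cache: [Z(c=3) K(c=5) A(c=9)]
  24. access K: HIT, count now 6. Cache: [Z(c=3) K(c=6) A(c=9)]
  25. access A: HIT, count now 10. Cache: [Z(c=3) K(c=6) A(c=10)]
  26. access A: HIT, count now 11. Cache: [Z(c=3) K(c=6) A(c=11)]
  27. access O: MISS, evict Z(c=3). Cache: [O(c=1) K(c=6) A(c=11)]
  28. access O: HIT, count now 2. Cache: [O(c=2) K(c=6) A(c=11)]
  29. access M: MISS, evict O(c=2). Cache: [M(c=1) K(c=6) A(c=11)]
  30. access Z: MISS, evict M(c=1). Cache: [Z(c=1) K(c=6) A(c=11)]
  31. access M: MISS, evict Z(c=1). Cache: [M(c=1) K(c=6) A(c=11)]
  32. access A: HIT, count now 12. Cache: [M(c=1) K(c=6) A(c=12)]
Total: 21 hits, 11 misses, 8 evictions

Answer: M K A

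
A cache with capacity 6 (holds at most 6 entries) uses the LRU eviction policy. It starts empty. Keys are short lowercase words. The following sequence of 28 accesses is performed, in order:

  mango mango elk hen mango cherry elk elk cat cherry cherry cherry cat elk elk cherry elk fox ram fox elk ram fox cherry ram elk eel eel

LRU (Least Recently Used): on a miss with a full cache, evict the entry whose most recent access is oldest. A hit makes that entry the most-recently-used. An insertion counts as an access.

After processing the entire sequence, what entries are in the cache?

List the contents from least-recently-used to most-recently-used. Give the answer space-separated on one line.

LRU simulation (capacity=6):
  1. access mango: MISS. Cache (LRU->MRU): [mango]
  2. access mango: HIT. Cache (LRU->MRU): [mango]
  3. access elk: MISS. Cache (LRU->MRU): [mango elk]
  4. access hen: MISS. Cache (LRU->MRU): [mango elk hen]
  5. access mango: HIT. Cache (LRU->MRU): [elk hen mango]
  6. access cherry: MISS. Cache (LRU->MRU): [elk hen mango cherry]
  7. access elk: HIT. Cache (LRU->MRU): [hen mango cherry elk]
  8. access elk: HIT. Cache (LRU->MRU): [hen mango cherry elk]
  9. access cat: MISS. Cache (LRU->MRU): [hen mango cherry elk cat]
  10. access cherry: HIT. Cache (LRU->MRU): [hen mango elk cat cherry]
  11. access cherry: HIT. Cache (LRU->MRU): [hen mango elk cat cherry]
  12. access cherry: HIT. Cache (LRU->MRU): [hen mango elk cat cherry]
  13. access cat: HIT. Cache (LRU->MRU): [hen mango elk cherry cat]
  14. access elk: HIT. Cache (LRU->MRU): [hen mango cherry cat elk]
  15. access elk: HIT. Cache (LRU->MRU): [hen mango cherry cat elk]
  16. access cherry: HIT. Cache (LRU->MRU): [hen mango cat elk cherry]
  17. access elk: HIT. Cache (LRU->MRU): [hen mango cat cherry elk]
  18. access fox: MISS. Cache (LRU->MRU): [hen mango cat cherry elk fox]
  19. access ram: MISS, evict hen. Cache (LRU->MRU): [mango cat cherry elk fox ram]
  20. access fox: HIT. Cache (LRU->MRU): [mango cat cherry elk ram fox]
  21. access elk: HIT. Cache (LRU->MRU): [mango cat cherry ram fox elk]
  22. access ram: HIT. Cache (LRU->MRU): [mango cat cherry fox elk ram]
  23. access fox: HIT. Cache (LRU->MRU): [mango cat cherry elk ram fox]
  24. access cherry: HIT. Cache (LRU->MRU): [mango cat elk ram fox cherry]
  25. access ram: HIT. Cache (LRU->MRU): [mango cat elk fox cherry ram]
  26. access elk: HIT. Cache (LRU->MRU): [mango cat fox cherry ram elk]
  27. access eel: MISS, evict mango. Cache (LRU->MRU): [cat fox cherry ram elk eel]
  28. access eel: HIT. Cache (LRU->MRU): [cat fox cherry ram elk eel]
Total: 20 hits, 8 misses, 2 evictions

Answer: cat fox cherry ram elk eel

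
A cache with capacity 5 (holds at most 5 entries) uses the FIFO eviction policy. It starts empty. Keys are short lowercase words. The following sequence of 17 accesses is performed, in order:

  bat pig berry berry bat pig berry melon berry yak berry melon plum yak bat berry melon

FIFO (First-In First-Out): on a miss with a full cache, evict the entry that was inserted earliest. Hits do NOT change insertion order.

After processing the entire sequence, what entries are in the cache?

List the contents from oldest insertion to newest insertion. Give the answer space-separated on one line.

FIFO simulation (capacity=5):
  1. access bat: MISS. Cache (old->new): [bat]
  2. access pig: MISS. Cache (old->new): [bat pig]
  3. access berry: MISS. Cache (old->new): [bat pig berry]
  4. access berry: HIT. Cache (old->new): [bat pig berry]
  5. access bat: HIT. Cache (old->new): [bat pig berry]
  6. access pig: HIT. Cache (old->new): [bat pig berry]
  7. access berry: HIT. Cache (old->new): [bat pig berry]
  8. access melon: MISS. Cache (old->new): [bat pig berry melon]
  9. access berry: HIT. Cache (old->new): [bat pig berry melon]
  10. access yak: MISS. Cache (old->new): [bat pig berry melon yak]
  11. access berry: HIT. Cache (old->new): [bat pig berry melon yak]
  12. access melon: HIT. Cache (old->new): [bat pig berry melon yak]
  13. access plum: MISS, evict bat. Cache (old->new): [pig berry melon yak plum]
  14. access yak: HIT. Cache (old->new): [pig berry melon yak plum]
  15. access bat: MISS, evict pig. Cache (old->new): [berry melon yak plum bat]
  16. access berry: HIT. Cache (old->new): [berry melon yak plum bat]
  17. access melon: HIT. Cache (old->new): [berry melon yak plum bat]
Total: 10 hits, 7 misses, 2 evictions

Answer: berry melon yak plum bat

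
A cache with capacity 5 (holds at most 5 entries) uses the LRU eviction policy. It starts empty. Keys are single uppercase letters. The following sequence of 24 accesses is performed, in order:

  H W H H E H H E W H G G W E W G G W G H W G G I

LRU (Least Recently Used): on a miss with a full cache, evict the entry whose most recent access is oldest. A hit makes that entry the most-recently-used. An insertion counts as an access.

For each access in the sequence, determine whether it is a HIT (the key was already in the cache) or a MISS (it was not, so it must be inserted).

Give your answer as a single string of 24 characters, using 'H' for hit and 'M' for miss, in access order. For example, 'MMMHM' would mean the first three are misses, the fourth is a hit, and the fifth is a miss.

Answer: MMHHMHHHHHMHHHHHHHHHHHHM

Derivation:
LRU simulation (capacity=5):
  1. access H: MISS. Cache (LRU->MRU): [H]
  2. access W: MISS. Cache (LRU->MRU): [H W]
  3. access H: HIT. Cache (LRU->MRU): [W H]
  4. access H: HIT. Cache (LRU->MRU): [W H]
  5. access E: MISS. Cache (LRU->MRU): [W H E]
  6. access H: HIT. Cache (LRU->MRU): [W E H]
  7. access H: HIT. Cache (LRU->MRU): [W E H]
  8. access E: HIT. Cache (LRU->MRU): [W H E]
  9. access W: HIT. Cache (LRU->MRU): [H E W]
  10. access H: HIT. Cache (LRU->MRU): [E W H]
  11. access G: MISS. Cache (LRU->MRU): [E W H G]
  12. access G: HIT. Cache (LRU->MRU): [E W H G]
  13. access W: HIT. Cache (LRU->MRU): [E H G W]
  14. access E: HIT. Cache (LRU->MRU): [H G W E]
  15. access W: HIT. Cache (LRU->MRU): [H G E W]
  16. access G: HIT. Cache (LRU->MRU): [H E W G]
  17. access G: HIT. Cache (LRU->MRU): [H E W G]
  18. access W: HIT. Cache (LRU->MRU): [H E G W]
  19. access G: HIT. Cache (LRU->MRU): [H E W G]
  20. access H: HIT. Cache (LRU->MRU): [E W G H]
  21. access W: HIT. Cache (LRU->MRU): [E G H W]
  22. access G: HIT. Cache (LRU->MRU): [E H W G]
  23. access G: HIT. Cache (LRU->MRU): [E H W G]
  24. access I: MISS. Cache (LRU->MRU): [E H W G I]
Total: 19 hits, 5 misses, 0 evictions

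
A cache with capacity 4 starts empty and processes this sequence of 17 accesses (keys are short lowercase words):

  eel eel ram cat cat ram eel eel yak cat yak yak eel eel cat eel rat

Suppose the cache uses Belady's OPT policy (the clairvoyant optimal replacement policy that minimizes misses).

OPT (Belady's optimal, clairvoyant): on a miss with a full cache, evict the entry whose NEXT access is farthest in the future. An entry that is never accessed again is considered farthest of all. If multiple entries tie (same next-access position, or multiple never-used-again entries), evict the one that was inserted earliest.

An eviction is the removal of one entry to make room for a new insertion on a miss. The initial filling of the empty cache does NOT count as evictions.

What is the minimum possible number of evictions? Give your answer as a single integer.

OPT (Belady) simulation (capacity=4):
  1. access eel: MISS. Cache: [eel]
  2. access eel: HIT. Next use of eel: step 7. Cache: [eel]
  3. access ram: MISS. Cache: [eel ram]
  4. access cat: MISS. Cache: [eel ram cat]
  5. access cat: HIT. Next use of cat: step 10. Cache: [eel ram cat]
  6. access ram: HIT. Next use of ram: never. Cache: [eel ram cat]
  7. access eel: HIT. Next use of eel: step 8. Cache: [eel ram cat]
  8. access eel: HIT. Next use of eel: step 13. Cache: [eel ram cat]
  9. access yak: MISS. Cache: [eel ram cat yak]
  10. access cat: HIT. Next use of cat: step 15. Cache: [eel ram cat yak]
  11. access yak: HIT. Next use of yak: step 12. Cache: [eel ram cat yak]
  12. access yak: HIT. Next use of yak: never. Cache: [eel ram cat yak]
  13. access eel: HIT. Next use of eel: step 14. Cache: [eel ram cat yak]
  14. access eel: HIT. Next use of eel: step 16. Cache: [eel ram cat yak]
  15. access cat: HIT. Next use of cat: never. Cache: [eel ram cat yak]
  16. access eel: HIT. Next use of eel: never. Cache: [eel ram cat yak]
  17. access rat: MISS, evict eel (next use: never). Cache: [ram cat yak rat]
Total: 12 hits, 5 misses, 1 evictions

Answer: 1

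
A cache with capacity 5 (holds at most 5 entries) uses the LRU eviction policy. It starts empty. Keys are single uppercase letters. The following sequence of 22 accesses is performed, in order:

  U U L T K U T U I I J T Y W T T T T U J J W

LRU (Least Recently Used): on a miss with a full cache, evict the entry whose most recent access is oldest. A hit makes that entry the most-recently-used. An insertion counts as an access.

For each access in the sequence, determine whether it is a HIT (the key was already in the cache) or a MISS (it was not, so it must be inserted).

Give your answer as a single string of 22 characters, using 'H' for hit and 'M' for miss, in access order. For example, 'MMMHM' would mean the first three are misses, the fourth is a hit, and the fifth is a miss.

Answer: MHMMMHHHMHMHMMHHHHMHHH

Derivation:
LRU simulation (capacity=5):
  1. access U: MISS. Cache (LRU->MRU): [U]
  2. access U: HIT. Cache (LRU->MRU): [U]
  3. access L: MISS. Cache (LRU->MRU): [U L]
  4. access T: MISS. Cache (LRU->MRU): [U L T]
  5. access K: MISS. Cache (LRU->MRU): [U L T K]
  6. access U: HIT. Cache (LRU->MRU): [L T K U]
  7. access T: HIT. Cache (LRU->MRU): [L K U T]
  8. access U: HIT. Cache (LRU->MRU): [L K T U]
  9. access I: MISS. Cache (LRU->MRU): [L K T U I]
  10. access I: HIT. Cache (LRU->MRU): [L K T U I]
  11. access J: MISS, evict L. Cache (LRU->MRU): [K T U I J]
  12. access T: HIT. Cache (LRU->MRU): [K U I J T]
  13. access Y: MISS, evict K. Cache (LRU->MRU): [U I J T Y]
  14. access W: MISS, evict U. Cache (LRU->MRU): [I J T Y W]
  15. access T: HIT. Cache (LRU->MRU): [I J Y W T]
  16. access T: HIT. Cache (LRU->MRU): [I J Y W T]
  17. access T: HIT. Cache (LRU->MRU): [I J Y W T]
  18. access T: HIT. Cache (LRU->MRU): [I J Y W T]
  19. access U: MISS, evict I. Cache (LRU->MRU): [J Y W T U]
  20. access J: HIT. Cache (LRU->MRU): [Y W T U J]
  21. access J: HIT. Cache (LRU->MRU): [Y W T U J]
  22. access W: HIT. Cache (LRU->MRU): [Y T U J W]
Total: 13 hits, 9 misses, 4 evictions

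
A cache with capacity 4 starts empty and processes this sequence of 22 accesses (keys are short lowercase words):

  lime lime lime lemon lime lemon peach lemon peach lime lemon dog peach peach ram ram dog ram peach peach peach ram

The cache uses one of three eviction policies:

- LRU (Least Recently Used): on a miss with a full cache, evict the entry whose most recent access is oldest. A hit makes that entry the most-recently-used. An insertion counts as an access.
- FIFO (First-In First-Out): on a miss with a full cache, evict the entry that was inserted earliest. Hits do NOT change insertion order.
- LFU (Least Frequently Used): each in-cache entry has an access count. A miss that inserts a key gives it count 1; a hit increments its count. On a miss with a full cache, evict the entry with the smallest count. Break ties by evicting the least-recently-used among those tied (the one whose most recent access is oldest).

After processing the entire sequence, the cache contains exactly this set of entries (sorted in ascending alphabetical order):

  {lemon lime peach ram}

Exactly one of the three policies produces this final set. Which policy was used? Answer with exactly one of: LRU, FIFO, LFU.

Answer: LFU

Derivation:
Simulating under each policy and comparing final sets:
  LRU: final set = {dog lemon peach ram} -> differs
  FIFO: final set = {dog lemon peach ram} -> differs
  LFU: final set = {lemon lime peach ram} -> MATCHES target
Only LFU produces the target set.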